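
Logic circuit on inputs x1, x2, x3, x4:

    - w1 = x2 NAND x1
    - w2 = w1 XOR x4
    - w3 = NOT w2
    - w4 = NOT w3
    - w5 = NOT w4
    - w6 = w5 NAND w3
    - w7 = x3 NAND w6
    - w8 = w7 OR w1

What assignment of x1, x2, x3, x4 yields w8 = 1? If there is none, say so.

x1=1 x2=0 x3=0 x4=0

w8 = w7 OR w1 must be 1, so at least one of w7, w1 is 1.
Check with x1=1 x2=0 x3=0 x4=0:
w1 = x2 NAND x1 = 0 NAND 1 = 1
w2 = w1 XOR x4 = 1 XOR 0 = 1
w3 = NOT w2 = NOT 1 = 0
w4 = NOT w3 = NOT 0 = 1
w5 = NOT w4 = NOT 1 = 0
w6 = w5 NAND w3 = 0 NAND 0 = 1
w7 = x3 NAND w6 = 0 NAND 1 = 1
w8 = w7 OR w1 = 1 OR 1 = 1
So w8 = 1 as required.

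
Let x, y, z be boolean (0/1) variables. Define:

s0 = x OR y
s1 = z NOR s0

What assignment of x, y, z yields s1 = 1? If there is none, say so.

x=0, y=0, z=0

Check with x=0, y=0, z=0:
s0 = x OR y = 0 OR 0 = 0
s1 = z NOR s0 = 0 NOR 0 = 1
So s1 = 1 as required.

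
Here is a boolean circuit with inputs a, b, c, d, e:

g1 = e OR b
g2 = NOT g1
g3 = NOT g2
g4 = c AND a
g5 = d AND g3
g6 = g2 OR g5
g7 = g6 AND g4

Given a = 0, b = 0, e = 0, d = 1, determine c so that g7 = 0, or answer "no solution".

c=0

g7 = g6 AND g4 must be 0, so at least one of g6, g4 is 0.
Check with a = 0, b = 0, e = 0, d = 1 and c=0:
g1 = e OR b = 0 OR 0 = 0
g2 = NOT g1 = NOT 0 = 1
g3 = NOT g2 = NOT 1 = 0
g4 = c AND a = 0 AND 0 = 0
g5 = d AND g3 = 1 AND 0 = 0
g6 = g2 OR g5 = 1 OR 0 = 1
g7 = g6 AND g4 = 1 AND 0 = 0
So g7 = 0.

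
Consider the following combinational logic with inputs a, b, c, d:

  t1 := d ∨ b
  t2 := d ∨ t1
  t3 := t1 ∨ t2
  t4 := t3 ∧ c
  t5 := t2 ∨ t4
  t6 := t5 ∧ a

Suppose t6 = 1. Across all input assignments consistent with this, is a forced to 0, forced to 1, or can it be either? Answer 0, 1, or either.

1

t6 = t5 ∧ a must be 1, so both t5 = 1 and a = 1.
t5 = t2 ∨ t4 must be 1, so at least one of t2, t4 is 1.
Every assignment with t6 = 1 has a = 1; there are 6 such assignment(s).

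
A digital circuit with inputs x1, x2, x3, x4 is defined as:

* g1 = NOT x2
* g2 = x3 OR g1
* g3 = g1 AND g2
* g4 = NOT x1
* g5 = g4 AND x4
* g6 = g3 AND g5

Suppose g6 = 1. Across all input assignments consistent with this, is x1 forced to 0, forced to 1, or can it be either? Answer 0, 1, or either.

g6 = g3 AND g5 must be 1, so both g3 = 1 and g5 = 1.
Every assignment with g6 = 1 has x1 = 0; there are 2 such assignment(s).
  x1=0, x2=0, x3=0, x4=1
  x1=0, x2=0, x3=1, x4=1

0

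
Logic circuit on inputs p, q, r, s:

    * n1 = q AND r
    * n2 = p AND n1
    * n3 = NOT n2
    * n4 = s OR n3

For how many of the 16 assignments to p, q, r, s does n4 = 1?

n4 = s OR n3 must be 1, so at least one of s, n3 is 1.
Enumerating the 16 input combinations, 15 give n4 = 1 and 1 give n4 = 0.

15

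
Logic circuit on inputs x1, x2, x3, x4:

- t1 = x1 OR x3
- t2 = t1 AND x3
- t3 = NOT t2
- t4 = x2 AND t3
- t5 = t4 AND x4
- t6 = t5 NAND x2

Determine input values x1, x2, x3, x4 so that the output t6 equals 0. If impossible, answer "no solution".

t6 = t5 NAND x2 must be 0, so both t5 = 1 and x2 = 1.
t5 = t4 AND x4 must be 1, so both t4 = 1 and x4 = 1.
Check with x1=0 x2=1 x3=0 x4=1:
t1 = x1 OR x3 = 0 OR 0 = 0
t2 = t1 AND x3 = 0 AND 0 = 0
t3 = NOT t2 = NOT 0 = 1
t4 = x2 AND t3 = 1 AND 1 = 1
t5 = t4 AND x4 = 1 AND 1 = 1
t6 = t5 NAND x2 = 1 NAND 1 = 0
So t6 = 0 as required.

x1=0 x2=1 x3=0 x4=1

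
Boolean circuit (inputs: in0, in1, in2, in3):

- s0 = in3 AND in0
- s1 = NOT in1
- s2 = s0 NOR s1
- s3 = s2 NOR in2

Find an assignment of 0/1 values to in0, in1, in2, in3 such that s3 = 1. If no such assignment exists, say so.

s3 = s2 NOR in2 must be 1, so both s2 = 0 and in2 = 0.
Check with in0=1, in1=1, in2=0, in3=1:
s0 = in3 AND in0 = 1 AND 1 = 1
s1 = NOT in1 = NOT 1 = 0
s2 = s0 NOR s1 = 1 NOR 0 = 0
s3 = s2 NOR in2 = 0 NOR 0 = 1
So s3 = 1 as required.

in0=1, in1=1, in2=0, in3=1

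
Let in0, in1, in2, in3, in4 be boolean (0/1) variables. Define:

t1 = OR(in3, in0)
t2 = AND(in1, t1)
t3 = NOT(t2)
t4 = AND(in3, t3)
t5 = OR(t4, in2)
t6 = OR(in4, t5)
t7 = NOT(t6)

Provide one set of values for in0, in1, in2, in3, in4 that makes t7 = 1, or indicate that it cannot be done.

Check with in0=0 in1=1 in2=0 in3=0 in4=0:
t1 = OR(in3, in0) = OR(0, 0) = 0
t2 = AND(in1, t1) = AND(1, 0) = 0
t3 = NOT(t2) = NOT 0 = 1
t4 = AND(in3, t3) = AND(0, 1) = 0
t5 = OR(t4, in2) = OR(0, 0) = 0
t6 = OR(in4, t5) = OR(0, 0) = 0
t7 = NOT(t6) = NOT 0 = 1
So t7 = 1 as required.

in0=0 in1=1 in2=0 in3=0 in4=0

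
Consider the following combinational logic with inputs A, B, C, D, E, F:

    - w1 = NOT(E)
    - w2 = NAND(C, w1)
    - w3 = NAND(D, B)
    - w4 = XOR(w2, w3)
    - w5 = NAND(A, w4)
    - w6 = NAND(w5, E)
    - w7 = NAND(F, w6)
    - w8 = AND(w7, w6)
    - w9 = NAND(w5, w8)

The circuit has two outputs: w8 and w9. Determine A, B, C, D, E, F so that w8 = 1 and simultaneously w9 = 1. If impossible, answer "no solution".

Check with A=1, B=0, C=1, D=1, E=0, F=0:
w1 = NOT(E) = NOT 0 = 1
w2 = NAND(C, w1) = NAND(1, 1) = 0
w3 = NAND(D, B) = NAND(1, 0) = 1
w4 = XOR(w2, w3) = XOR(0, 1) = 1
w5 = NAND(A, w4) = NAND(1, 1) = 0
w6 = NAND(w5, E) = NAND(0, 0) = 1
w7 = NAND(F, w6) = NAND(0, 1) = 1
w8 = AND(w7, w6) = AND(1, 1) = 1
w9 = NAND(w5, w8) = NAND(0, 1) = 1
So w8 = 1 and w9 = 1.

A=1, B=0, C=1, D=1, E=0, F=0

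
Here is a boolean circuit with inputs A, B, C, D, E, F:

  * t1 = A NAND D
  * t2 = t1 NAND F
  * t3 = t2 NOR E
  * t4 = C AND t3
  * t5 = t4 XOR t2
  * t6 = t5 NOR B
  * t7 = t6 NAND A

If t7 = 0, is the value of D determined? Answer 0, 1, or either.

0

t7 = t6 NAND A must be 0, so both t6 = 1 and A = 1.
t6 = t5 NOR B must be 1, so both t5 = 0 and B = 0.
t5 = t4 XOR t2 must be 0, so t4 and t2 are equal.
Every assignment with t7 = 0 has D = 0; there are 3 such assignment(s).
  A=1, B=0, C=0, D=0, E=0, F=1
  A=1, B=0, C=0, D=0, E=1, F=1
  A=1, B=0, C=1, D=0, E=1, F=1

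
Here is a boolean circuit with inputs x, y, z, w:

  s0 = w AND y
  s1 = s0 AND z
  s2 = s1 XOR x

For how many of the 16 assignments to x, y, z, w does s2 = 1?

8

s2 = s1 XOR x must be 1, so s1 and x differ.
Enumerating the 16 input combinations, 8 give s2 = 1 and 8 give s2 = 0.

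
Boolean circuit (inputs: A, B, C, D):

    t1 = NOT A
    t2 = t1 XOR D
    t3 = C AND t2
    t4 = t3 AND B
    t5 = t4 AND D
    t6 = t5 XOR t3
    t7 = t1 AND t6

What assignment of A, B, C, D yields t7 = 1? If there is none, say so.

Check with A=0, B=1, C=1, D=0:
t1 = NOT A = NOT 0 = 1
t2 = t1 XOR D = 1 XOR 0 = 1
t3 = C AND t2 = 1 AND 1 = 1
t4 = t3 AND B = 1 AND 1 = 1
t5 = t4 AND D = 1 AND 0 = 0
t6 = t5 XOR t3 = 0 XOR 1 = 1
t7 = t1 AND t6 = 1 AND 1 = 1
So t7 = 1 as required.

A=0, B=1, C=1, D=0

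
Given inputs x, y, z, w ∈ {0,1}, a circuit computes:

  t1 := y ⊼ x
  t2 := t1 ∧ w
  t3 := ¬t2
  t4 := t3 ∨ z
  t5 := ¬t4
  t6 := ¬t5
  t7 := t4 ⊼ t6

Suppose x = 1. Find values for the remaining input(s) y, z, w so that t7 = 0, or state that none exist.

y=0 z=0 w=0

t7 = t4 ⊼ t6 must be 0, so both t4 = 1 and t6 = 1.
Check with x = 1 and y=0, z=0, w=0:
t1 = y ⊼ x = 0 ⊼ 1 = 1
t2 = t1 ∧ w = 1 ∧ 0 = 0
t3 = ¬t2 = ¬0 = 1
t4 = t3 ∨ z = 1 ∨ 0 = 1
t5 = ¬t4 = ¬1 = 0
t6 = ¬t5 = ¬0 = 1
t7 = t4 ⊼ t6 = 1 ⊼ 1 = 0
So t7 = 0.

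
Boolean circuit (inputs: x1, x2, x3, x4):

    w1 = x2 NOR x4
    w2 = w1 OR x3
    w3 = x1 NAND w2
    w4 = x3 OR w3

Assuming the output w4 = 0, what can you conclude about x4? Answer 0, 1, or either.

w4 = x3 OR w3 must be 0, so both x3 = 0 and w3 = 0.
w3 = x1 NAND w2 must be 0, so both x1 = 1 and w2 = 1.
w2 = w1 OR x3 must be 1, so at least one of w1, x3 is 1.
Every assignment with w4 = 0 has x4 = 0; there are 1 such assignment(s).
  x1=1, x2=0, x3=0, x4=0

0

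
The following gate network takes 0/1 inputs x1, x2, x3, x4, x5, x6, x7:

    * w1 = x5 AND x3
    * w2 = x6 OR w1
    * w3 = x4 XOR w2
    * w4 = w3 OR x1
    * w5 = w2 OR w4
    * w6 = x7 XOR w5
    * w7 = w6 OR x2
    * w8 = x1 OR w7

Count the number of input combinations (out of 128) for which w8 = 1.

w8 = x1 OR w7 must be 1, so at least one of x1, w7 is 1.
Enumerating the 128 input combinations, 112 give w8 = 1 and 16 give w8 = 0.

112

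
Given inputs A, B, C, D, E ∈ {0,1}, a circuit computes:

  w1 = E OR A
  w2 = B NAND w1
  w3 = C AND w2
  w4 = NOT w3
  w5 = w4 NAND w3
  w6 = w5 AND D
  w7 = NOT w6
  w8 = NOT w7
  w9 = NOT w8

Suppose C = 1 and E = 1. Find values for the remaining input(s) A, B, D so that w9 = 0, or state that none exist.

w9 = NOT w8 must be 0, so w8 = 1.
Check with C = 1 and E = 1 and A=0, B=0, D=1:
w1 = E OR A = 1 OR 0 = 1
w2 = B NAND w1 = 0 NAND 1 = 1
w3 = C AND w2 = 1 AND 1 = 1
w4 = NOT w3 = NOT 1 = 0
w5 = w4 NAND w3 = 0 NAND 1 = 1
w6 = w5 AND D = 1 AND 1 = 1
w7 = NOT w6 = NOT 1 = 0
w8 = NOT w7 = NOT 0 = 1
w9 = NOT w8 = NOT 1 = 0
So w9 = 0.

A=0, B=0, D=1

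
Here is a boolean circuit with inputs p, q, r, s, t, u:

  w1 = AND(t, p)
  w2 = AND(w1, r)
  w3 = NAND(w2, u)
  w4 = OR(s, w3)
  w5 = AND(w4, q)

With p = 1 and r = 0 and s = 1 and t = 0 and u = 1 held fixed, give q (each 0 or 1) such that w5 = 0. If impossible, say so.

q=0

w5 = AND(w4, q) must be 0, so at least one of w4, q is 0.
Check with p = 1 and r = 0 and s = 1 and t = 0 and u = 1 and q=0:
w1 = AND(t, p) = AND(0, 1) = 0
w2 = AND(w1, r) = AND(0, 0) = 0
w3 = NAND(w2, u) = NAND(0, 1) = 1
w4 = OR(s, w3) = OR(1, 1) = 1
w5 = AND(w4, q) = AND(1, 0) = 0
So w5 = 0.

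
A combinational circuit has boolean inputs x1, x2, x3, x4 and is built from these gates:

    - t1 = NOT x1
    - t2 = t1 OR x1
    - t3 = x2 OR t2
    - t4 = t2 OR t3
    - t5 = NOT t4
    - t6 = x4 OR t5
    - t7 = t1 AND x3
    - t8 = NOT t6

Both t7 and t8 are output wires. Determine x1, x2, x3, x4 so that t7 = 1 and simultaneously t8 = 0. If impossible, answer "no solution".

Check with x1=0, x2=1, x3=1, x4=1:
t1 = NOT x1 = NOT 0 = 1
t2 = t1 OR x1 = 1 OR 0 = 1
t3 = x2 OR t2 = 1 OR 1 = 1
t4 = t2 OR t3 = 1 OR 1 = 1
t5 = NOT t4 = NOT 1 = 0
t6 = x4 OR t5 = 1 OR 0 = 1
t7 = t1 AND x3 = 1 AND 1 = 1
t8 = NOT t6 = NOT 1 = 0
So t7 = 1 and t8 = 0.

x1=0, x2=1, x3=1, x4=1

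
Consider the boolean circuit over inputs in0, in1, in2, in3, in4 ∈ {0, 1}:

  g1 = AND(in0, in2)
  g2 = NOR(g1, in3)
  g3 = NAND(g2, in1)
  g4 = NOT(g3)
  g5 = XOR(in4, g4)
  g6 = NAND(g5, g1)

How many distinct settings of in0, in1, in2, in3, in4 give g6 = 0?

g6 = NAND(g5, g1) must be 0, so both g5 = 1 and g1 = 1.
g5 = XOR(in4, g4) must be 1, so in4 and g4 differ.
Satisfying assignments:
  in0=1, in1=0, in2=1, in3=0, in4=1
  in0=1, in1=0, in2=1, in3=1, in4=1
  in0=1, in1=1, in2=1, in3=0, in4=1
  in0=1, in1=1, in2=1, in3=1, in4=1

4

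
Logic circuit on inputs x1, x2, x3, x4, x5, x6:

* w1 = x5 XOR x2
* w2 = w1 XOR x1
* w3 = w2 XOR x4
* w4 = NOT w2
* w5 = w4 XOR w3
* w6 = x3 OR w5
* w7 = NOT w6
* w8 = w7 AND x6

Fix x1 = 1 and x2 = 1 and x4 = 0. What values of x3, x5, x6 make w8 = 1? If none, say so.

no solution exists

With x1 = 1 and x2 = 1 and x4 = 0 fixed, none of the 8 settings of x3, x5, x6 give w8 = 1.
For example, with x3=1, x5=0, x6=0:
w1 = x5 XOR x2 = 0 XOR 1 = 1
w2 = w1 XOR x1 = 1 XOR 1 = 0
w3 = w2 XOR x4 = 0 XOR 0 = 0
w4 = NOT w2 = NOT 0 = 1
w5 = w4 XOR w3 = 1 XOR 0 = 1
w6 = x3 OR w5 = 1 OR 1 = 1
w7 = NOT w6 = NOT 1 = 0
w8 = w7 AND x6 = 0 AND 0 = 0
giving w8 = 0 ≠ 1.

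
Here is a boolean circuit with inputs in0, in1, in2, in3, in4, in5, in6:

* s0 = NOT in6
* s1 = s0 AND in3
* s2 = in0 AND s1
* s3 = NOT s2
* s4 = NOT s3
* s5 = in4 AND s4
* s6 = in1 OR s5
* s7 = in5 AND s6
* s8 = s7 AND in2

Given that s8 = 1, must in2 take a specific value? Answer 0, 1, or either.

s8 = s7 AND in2 must be 1, so both s7 = 1 and in2 = 1.
s7 = in5 AND s6 must be 1, so both in5 = 1 and s6 = 1.
s6 = in1 OR s5 must be 1, so at least one of in1, s5 is 1.
Every assignment with s8 = 1 has in2 = 1; there are 17 such assignment(s).

1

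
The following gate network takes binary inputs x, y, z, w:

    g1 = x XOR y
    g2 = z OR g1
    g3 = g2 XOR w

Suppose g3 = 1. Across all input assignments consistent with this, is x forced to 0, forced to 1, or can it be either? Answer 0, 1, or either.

either

Both values of x occur among assignments with g3 = 1:
  x=0: x=0, y=0, z=0, w=1
  x=1: x=1, y=0, z=0, w=0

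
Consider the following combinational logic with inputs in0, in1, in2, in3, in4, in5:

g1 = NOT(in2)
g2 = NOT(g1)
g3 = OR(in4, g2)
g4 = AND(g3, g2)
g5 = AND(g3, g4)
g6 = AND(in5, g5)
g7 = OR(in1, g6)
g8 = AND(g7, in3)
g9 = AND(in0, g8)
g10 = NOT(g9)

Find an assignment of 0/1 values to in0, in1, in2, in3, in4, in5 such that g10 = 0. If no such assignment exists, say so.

g10 = NOT(g9) must be 0, so g9 = 1.
g9 = AND(in0, g8) must be 1, so both in0 = 1 and g8 = 1.
Check with in0=1, in1=0, in2=1, in3=1, in4=1, in5=1:
g1 = NOT(in2) = NOT 1 = 0
g2 = NOT(g1) = NOT 0 = 1
g3 = OR(in4, g2) = OR(1, 1) = 1
g4 = AND(g3, g2) = AND(1, 1) = 1
g5 = AND(g3, g4) = AND(1, 1) = 1
g6 = AND(in5, g5) = AND(1, 1) = 1
g7 = OR(in1, g6) = OR(0, 1) = 1
g8 = AND(g7, in3) = AND(1, 1) = 1
g9 = AND(in0, g8) = AND(1, 1) = 1
g10 = NOT(g9) = NOT 1 = 0
So g10 = 0 as required.

in0=1, in1=0, in2=1, in3=1, in4=1, in5=1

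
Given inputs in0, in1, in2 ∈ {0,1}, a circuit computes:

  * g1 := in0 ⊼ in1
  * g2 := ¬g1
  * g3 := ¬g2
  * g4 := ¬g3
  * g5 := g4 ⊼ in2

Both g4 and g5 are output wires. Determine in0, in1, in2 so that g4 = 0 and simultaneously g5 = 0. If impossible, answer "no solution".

Across all 8 input combinations, none give both g4 = 0 and g5 = 0.

no solution exists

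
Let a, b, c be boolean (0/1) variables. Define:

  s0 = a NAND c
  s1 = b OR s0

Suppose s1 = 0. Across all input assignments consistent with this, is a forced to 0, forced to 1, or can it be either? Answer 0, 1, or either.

1

s1 = b OR s0 must be 0, so both b = 0 and s0 = 0.
s0 = a NAND c must be 0, so both a = 1 and c = 1.
Every assignment with s1 = 0 has a = 1; there are 1 such assignment(s).
  a=1, b=0, c=1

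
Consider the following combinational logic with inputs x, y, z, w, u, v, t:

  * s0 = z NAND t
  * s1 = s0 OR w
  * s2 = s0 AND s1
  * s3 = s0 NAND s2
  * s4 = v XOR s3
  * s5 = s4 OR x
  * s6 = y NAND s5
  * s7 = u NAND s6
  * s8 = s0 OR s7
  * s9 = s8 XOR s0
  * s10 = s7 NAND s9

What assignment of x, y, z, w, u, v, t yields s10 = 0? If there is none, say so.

x=0, y=0, z=1, w=1, u=0, v=1, t=1

Check with x=0, y=0, z=1, w=1, u=0, v=1, t=1:
s0 = z NAND t = 1 NAND 1 = 0
s1 = s0 OR w = 0 OR 1 = 1
s2 = s0 AND s1 = 0 AND 1 = 0
s3 = s0 NAND s2 = 0 NAND 0 = 1
s4 = v XOR s3 = 1 XOR 1 = 0
s5 = s4 OR x = 0 OR 0 = 0
s6 = y NAND s5 = 0 NAND 0 = 1
s7 = u NAND s6 = 0 NAND 1 = 1
s8 = s0 OR s7 = 0 OR 1 = 1
s9 = s8 XOR s0 = 1 XOR 0 = 1
s10 = s7 NAND s9 = 1 NAND 1 = 0
So s10 = 0 as required.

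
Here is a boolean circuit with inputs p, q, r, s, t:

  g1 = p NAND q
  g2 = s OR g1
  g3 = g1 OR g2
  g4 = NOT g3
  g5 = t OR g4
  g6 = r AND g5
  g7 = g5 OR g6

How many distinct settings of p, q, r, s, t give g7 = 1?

18

g7 = g5 OR g6 must be 1, so at least one of g5, g6 is 1.
Enumerating the 32 input combinations, 18 give g7 = 1 and 14 give g7 = 0.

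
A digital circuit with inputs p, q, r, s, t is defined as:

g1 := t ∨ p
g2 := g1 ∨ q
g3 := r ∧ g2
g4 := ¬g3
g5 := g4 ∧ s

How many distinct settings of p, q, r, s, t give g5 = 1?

9

g5 = g4 ∧ s must be 1, so both g4 = 1 and s = 1.
g4 = ¬g3 must be 1, so g3 = 0.
g3 = r ∧ g2 must be 0, so at least one of r, g2 is 0.
Enumerating the 32 input combinations, 9 give g5 = 1 and 23 give g5 = 0.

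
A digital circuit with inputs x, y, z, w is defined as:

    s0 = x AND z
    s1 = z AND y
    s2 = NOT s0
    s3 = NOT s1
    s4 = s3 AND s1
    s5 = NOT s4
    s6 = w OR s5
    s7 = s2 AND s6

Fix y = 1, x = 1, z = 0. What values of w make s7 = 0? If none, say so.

no solution exists

With y = 1, x = 1, z = 0 fixed, none of the 2 settings of w give s7 = 0.
For example, with w=1:
s0 = x AND z = 1 AND 0 = 0
s1 = z AND y = 0 AND 1 = 0
s2 = NOT s0 = NOT 0 = 1
s3 = NOT s1 = NOT 0 = 1
s4 = s3 AND s1 = 1 AND 0 = 0
s5 = NOT s4 = NOT 0 = 1
s6 = w OR s5 = 1 OR 1 = 1
s7 = s2 AND s6 = 1 AND 1 = 1
giving s7 = 1 ≠ 0.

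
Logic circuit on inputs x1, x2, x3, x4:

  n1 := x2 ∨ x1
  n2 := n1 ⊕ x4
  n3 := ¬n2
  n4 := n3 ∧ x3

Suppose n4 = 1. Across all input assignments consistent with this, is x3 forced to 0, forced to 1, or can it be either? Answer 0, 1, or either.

n4 = n3 ∧ x3 must be 1, so both n3 = 1 and x3 = 1.
n3 = ¬n2 must be 1, so n2 = 0.
n2 = n1 ⊕ x4 must be 0, so n1 and x4 are equal.
Every assignment with n4 = 1 has x3 = 1; there are 4 such assignment(s).
  x1=0, x2=0, x3=1, x4=0
  x1=0, x2=1, x3=1, x4=1
  x1=1, x2=0, x3=1, x4=1
  x1=1, x2=1, x3=1, x4=1

1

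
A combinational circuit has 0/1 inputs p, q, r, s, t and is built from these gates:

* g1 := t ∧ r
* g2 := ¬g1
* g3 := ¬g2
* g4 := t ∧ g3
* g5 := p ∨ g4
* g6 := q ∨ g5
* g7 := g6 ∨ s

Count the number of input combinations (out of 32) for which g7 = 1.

g7 = g6 ∨ s must be 1, so at least one of g6, s is 1.
Enumerating the 32 input combinations, 29 give g7 = 1 and 3 give g7 = 0.

29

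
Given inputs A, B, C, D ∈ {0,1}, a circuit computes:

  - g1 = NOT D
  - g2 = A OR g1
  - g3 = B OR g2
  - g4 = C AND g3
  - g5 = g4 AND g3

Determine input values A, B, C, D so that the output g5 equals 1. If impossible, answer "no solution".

A=1, B=0, C=1, D=0

g5 = g4 AND g3 must be 1, so both g4 = 1 and g3 = 1.
Check with A=1, B=0, C=1, D=0:
g1 = NOT D = NOT 0 = 1
g2 = A OR g1 = 1 OR 1 = 1
g3 = B OR g2 = 0 OR 1 = 1
g4 = C AND g3 = 1 AND 1 = 1
g5 = g4 AND g3 = 1 AND 1 = 1
So g5 = 1 as required.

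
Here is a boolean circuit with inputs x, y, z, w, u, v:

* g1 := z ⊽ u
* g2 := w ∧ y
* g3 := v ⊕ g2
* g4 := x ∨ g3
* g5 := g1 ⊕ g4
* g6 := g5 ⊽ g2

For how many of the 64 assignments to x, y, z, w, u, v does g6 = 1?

g6 = g5 ⊽ g2 must be 1, so both g5 = 0 and g2 = 0.
g5 = g1 ⊕ g4 must be 0, so g1 and g4 are equal.
g2 = w ∧ y must be 0, so at least one of w, y is 0.
Enumerating the 64 input combinations, 18 give g6 = 1 and 46 give g6 = 0.

18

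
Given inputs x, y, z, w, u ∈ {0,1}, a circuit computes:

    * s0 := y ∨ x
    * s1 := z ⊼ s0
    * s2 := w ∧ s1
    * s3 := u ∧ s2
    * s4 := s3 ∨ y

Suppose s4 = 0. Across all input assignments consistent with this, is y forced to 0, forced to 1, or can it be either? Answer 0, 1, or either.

0

s4 = s3 ∨ y must be 0, so both s3 = 0 and y = 0.
s3 = u ∧ s2 must be 0, so at least one of u, s2 is 0.
Every assignment with s4 = 0 has y = 0; there are 13 such assignment(s).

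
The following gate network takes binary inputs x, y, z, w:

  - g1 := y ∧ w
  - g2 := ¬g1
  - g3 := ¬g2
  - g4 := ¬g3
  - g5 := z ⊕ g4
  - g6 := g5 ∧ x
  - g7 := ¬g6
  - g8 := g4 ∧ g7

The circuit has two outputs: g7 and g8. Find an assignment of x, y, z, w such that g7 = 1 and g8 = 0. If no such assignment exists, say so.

Check with x=0 y=1 z=0 w=1:
g1 = y ∧ w = 1 ∧ 1 = 1
g2 = ¬g1 = ¬1 = 0
g3 = ¬g2 = ¬0 = 1
g4 = ¬g3 = ¬1 = 0
g5 = z ⊕ g4 = 0 ⊕ 0 = 0
g6 = g5 ∧ x = 0 ∧ 0 = 0
g7 = ¬g6 = ¬0 = 1
g8 = g4 ∧ g7 = 0 ∧ 1 = 0
So g7 = 1 and g8 = 0.

x=0 y=1 z=0 w=1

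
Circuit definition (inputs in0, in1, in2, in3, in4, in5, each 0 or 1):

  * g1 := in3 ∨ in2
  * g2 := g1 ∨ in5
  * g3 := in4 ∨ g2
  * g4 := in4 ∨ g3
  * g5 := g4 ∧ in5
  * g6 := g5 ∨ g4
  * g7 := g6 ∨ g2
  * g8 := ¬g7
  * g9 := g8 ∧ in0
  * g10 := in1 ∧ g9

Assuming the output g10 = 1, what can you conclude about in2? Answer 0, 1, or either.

0

g10 = in1 ∧ g9 must be 1, so both in1 = 1 and g9 = 1.
Every assignment with g10 = 1 has in2 = 0; there are 1 such assignment(s).
  in0=1, in1=1, in2=0, in3=0, in4=0, in5=0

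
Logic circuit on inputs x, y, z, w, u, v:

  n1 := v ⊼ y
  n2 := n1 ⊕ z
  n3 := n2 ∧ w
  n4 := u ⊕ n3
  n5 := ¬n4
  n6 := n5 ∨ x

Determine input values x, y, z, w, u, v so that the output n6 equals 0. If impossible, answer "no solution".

n6 = n5 ∨ x must be 0, so both n5 = 0 and x = 0.
n5 = ¬n4 must be 0, so n4 = 1.
Check with x=0, y=1, z=0, w=1, u=1, v=1:
n1 = v ⊼ y = 1 ⊼ 1 = 0
n2 = n1 ⊕ z = 0 ⊕ 0 = 0
n3 = n2 ∧ w = 0 ∧ 1 = 0
n4 = u ⊕ n3 = 1 ⊕ 0 = 1
n5 = ¬n4 = ¬1 = 0
n6 = n5 ∨ x = 0 ∨ 0 = 0
So n6 = 0 as required.

x=0, y=1, z=0, w=1, u=1, v=1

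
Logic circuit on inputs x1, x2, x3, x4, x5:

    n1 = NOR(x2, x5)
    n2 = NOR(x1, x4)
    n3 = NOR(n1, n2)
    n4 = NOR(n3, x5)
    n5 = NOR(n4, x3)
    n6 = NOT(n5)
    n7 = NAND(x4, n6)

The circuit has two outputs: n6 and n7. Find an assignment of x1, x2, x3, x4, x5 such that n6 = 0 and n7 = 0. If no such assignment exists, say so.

Across all 32 input combinations, none give both n6 = 0 and n7 = 0.

no solution exists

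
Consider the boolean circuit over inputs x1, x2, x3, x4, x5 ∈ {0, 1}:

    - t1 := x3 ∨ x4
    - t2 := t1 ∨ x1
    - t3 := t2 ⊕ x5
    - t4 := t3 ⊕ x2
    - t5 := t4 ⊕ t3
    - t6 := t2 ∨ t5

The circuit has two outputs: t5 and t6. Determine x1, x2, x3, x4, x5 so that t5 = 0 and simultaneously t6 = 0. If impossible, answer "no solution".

x1=0, x2=0, x3=0, x4=0, x5=0

Check with x1=0, x2=0, x3=0, x4=0, x5=0:
t1 = x3 ∨ x4 = 0 ∨ 0 = 0
t2 = t1 ∨ x1 = 0 ∨ 0 = 0
t3 = t2 ⊕ x5 = 0 ⊕ 0 = 0
t4 = t3 ⊕ x2 = 0 ⊕ 0 = 0
t5 = t4 ⊕ t3 = 0 ⊕ 0 = 0
t6 = t2 ∨ t5 = 0 ∨ 0 = 0
So t5 = 0 and t6 = 0.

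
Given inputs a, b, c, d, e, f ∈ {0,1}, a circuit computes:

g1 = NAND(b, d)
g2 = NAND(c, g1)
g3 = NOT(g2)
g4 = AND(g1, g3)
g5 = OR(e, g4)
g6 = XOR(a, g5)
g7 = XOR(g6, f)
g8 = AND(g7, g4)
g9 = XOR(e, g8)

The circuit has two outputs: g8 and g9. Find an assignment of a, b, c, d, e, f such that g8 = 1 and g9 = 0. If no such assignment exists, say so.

Check with a=0, b=1, c=1, d=0, e=1, f=0:
g1 = NAND(b, d) = NAND(1, 0) = 1
g2 = NAND(c, g1) = NAND(1, 1) = 0
g3 = NOT(g2) = NOT 0 = 1
g4 = AND(g1, g3) = AND(1, 1) = 1
g5 = OR(e, g4) = OR(1, 1) = 1
g6 = XOR(a, g5) = XOR(0, 1) = 1
g7 = XOR(g6, f) = XOR(1, 0) = 1
g8 = AND(g7, g4) = AND(1, 1) = 1
g9 = XOR(e, g8) = XOR(1, 1) = 0
So g8 = 1 and g9 = 0.

a=0, b=1, c=1, d=0, e=1, f=0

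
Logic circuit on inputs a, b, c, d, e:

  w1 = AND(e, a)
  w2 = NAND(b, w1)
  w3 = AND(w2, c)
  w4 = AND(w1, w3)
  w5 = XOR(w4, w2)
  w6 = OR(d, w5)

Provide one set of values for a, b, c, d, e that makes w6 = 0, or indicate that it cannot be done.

a=1 b=0 c=1 d=0 e=1

w6 = OR(d, w5) must be 0, so both d = 0 and w5 = 0.
w5 = XOR(w4, w2) must be 0, so w4 and w2 are equal.
Check with a=1 b=0 c=1 d=0 e=1:
w1 = AND(e, a) = AND(1, 1) = 1
w2 = NAND(b, w1) = NAND(0, 1) = 1
w3 = AND(w2, c) = AND(1, 1) = 1
w4 = AND(w1, w3) = AND(1, 1) = 1
w5 = XOR(w4, w2) = XOR(1, 1) = 0
w6 = OR(d, w5) = OR(0, 0) = 0
So w6 = 0 as required.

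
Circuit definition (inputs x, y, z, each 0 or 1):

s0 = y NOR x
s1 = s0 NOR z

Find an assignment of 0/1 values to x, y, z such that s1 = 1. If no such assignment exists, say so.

x=1, y=1, z=0

s1 = s0 NOR z must be 1, so both s0 = 0 and z = 0.
s0 = y NOR x must be 0, so at least one of y, x is 1.
Check with x=1, y=1, z=0:
s0 = y NOR x = 1 NOR 1 = 0
s1 = s0 NOR z = 0 NOR 0 = 1
So s1 = 1 as required.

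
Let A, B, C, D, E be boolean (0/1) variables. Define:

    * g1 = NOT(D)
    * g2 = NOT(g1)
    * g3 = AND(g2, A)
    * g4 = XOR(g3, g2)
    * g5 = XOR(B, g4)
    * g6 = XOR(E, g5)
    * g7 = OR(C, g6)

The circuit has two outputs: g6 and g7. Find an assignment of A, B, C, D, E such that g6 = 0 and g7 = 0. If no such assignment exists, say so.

A=1 B=0 C=0 D=0 E=0

Check with A=1 B=0 C=0 D=0 E=0:
g1 = NOT(D) = NOT 0 = 1
g2 = NOT(g1) = NOT 1 = 0
g3 = AND(g2, A) = AND(0, 1) = 0
g4 = XOR(g3, g2) = XOR(0, 0) = 0
g5 = XOR(B, g4) = XOR(0, 0) = 0
g6 = XOR(E, g5) = XOR(0, 0) = 0
g7 = OR(C, g6) = OR(0, 0) = 0
So g6 = 0 and g7 = 0.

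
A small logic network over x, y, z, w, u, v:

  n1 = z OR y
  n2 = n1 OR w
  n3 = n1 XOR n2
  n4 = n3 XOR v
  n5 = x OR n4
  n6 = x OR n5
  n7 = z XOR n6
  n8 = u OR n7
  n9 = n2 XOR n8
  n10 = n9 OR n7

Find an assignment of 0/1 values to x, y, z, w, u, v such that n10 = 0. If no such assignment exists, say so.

n10 = n9 OR n7 must be 0, so both n9 = 0 and n7 = 0.
n9 = n2 XOR n8 must be 0, so n2 and n8 are equal.
n7 = z XOR n6 must be 0, so z and n6 are equal.
Check with x=0, y=1, z=0, w=0, u=1, v=0:
n1 = z OR y = 0 OR 1 = 1
n2 = n1 OR w = 1 OR 0 = 1
n3 = n1 XOR n2 = 1 XOR 1 = 0
n4 = n3 XOR v = 0 XOR 0 = 0
n5 = x OR n4 = 0 OR 0 = 0
n6 = x OR n5 = 0 OR 0 = 0
n7 = z XOR n6 = 0 XOR 0 = 0
n8 = u OR n7 = 1 OR 0 = 1
n9 = n2 XOR n8 = 1 XOR 1 = 0
n10 = n9 OR n7 = 0 OR 0 = 0
So n10 = 0 as required.

x=0, y=1, z=0, w=0, u=1, v=0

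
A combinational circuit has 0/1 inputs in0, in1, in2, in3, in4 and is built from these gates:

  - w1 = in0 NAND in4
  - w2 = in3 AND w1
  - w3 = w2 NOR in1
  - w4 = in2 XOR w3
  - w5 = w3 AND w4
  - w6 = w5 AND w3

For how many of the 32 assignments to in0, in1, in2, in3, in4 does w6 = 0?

w6 = w5 AND w3 must be 0, so at least one of w5, w3 is 0.
Enumerating the 32 input combinations, 27 give w6 = 0 and 5 give w6 = 1.

27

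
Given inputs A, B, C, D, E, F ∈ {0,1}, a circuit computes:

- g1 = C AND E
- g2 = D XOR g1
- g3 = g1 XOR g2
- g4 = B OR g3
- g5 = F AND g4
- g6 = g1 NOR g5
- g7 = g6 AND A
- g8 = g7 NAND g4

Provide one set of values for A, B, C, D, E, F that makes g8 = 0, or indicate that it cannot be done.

A=1, B=1, C=0, D=1, E=0, F=0

g8 = g7 NAND g4 must be 0, so both g7 = 1 and g4 = 1.
g7 = g6 AND A must be 1, so both g6 = 1 and A = 1.
Check with A=1, B=1, C=0, D=1, E=0, F=0:
g1 = C AND E = 0 AND 0 = 0
g2 = D XOR g1 = 1 XOR 0 = 1
g3 = g1 XOR g2 = 0 XOR 1 = 1
g4 = B OR g3 = 1 OR 1 = 1
g5 = F AND g4 = 0 AND 1 = 0
g6 = g1 NOR g5 = 0 NOR 0 = 1
g7 = g6 AND A = 1 AND 1 = 1
g8 = g7 NAND g4 = 1 NAND 1 = 0
So g8 = 0 as required.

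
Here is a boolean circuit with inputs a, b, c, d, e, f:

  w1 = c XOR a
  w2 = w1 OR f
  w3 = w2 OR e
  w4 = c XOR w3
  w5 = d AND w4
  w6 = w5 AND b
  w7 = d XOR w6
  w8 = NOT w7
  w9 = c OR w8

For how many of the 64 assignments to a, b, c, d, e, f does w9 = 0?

w9 = c OR w8 must be 0, so both c = 0 and w8 = 0.
w8 = NOT w7 must be 0, so w7 = 1.
Enumerating the 64 input combinations, 9 give w9 = 0 and 55 give w9 = 1.

9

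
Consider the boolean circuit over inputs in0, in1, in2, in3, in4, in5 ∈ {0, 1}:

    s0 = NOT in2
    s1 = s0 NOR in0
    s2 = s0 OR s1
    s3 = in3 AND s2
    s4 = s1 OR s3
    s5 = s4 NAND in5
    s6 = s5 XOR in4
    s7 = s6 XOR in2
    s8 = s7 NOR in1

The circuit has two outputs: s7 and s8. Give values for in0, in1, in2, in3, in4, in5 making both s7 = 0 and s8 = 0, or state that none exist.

in0=1, in1=1, in2=1, in3=0, in4=0, in5=0

Check with in0=1, in1=1, in2=1, in3=0, in4=0, in5=0:
s0 = NOT in2 = NOT 1 = 0
s1 = s0 NOR in0 = 0 NOR 1 = 0
s2 = s0 OR s1 = 0 OR 0 = 0
s3 = in3 AND s2 = 0 AND 0 = 0
s4 = s1 OR s3 = 0 OR 0 = 0
s5 = s4 NAND in5 = 0 NAND 0 = 1
s6 = s5 XOR in4 = 1 XOR 0 = 1
s7 = s6 XOR in2 = 1 XOR 1 = 0
s8 = s7 NOR in1 = 0 NOR 1 = 0
So s7 = 0 and s8 = 0.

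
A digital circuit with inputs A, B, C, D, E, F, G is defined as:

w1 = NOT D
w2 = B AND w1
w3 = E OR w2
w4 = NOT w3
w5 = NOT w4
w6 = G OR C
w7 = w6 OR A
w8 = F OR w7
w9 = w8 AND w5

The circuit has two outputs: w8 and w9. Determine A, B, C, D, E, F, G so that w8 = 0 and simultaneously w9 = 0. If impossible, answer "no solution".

Check with A=0, B=0, C=0, D=0, E=1, F=0, G=0:
w1 = NOT D = NOT 0 = 1
w2 = B AND w1 = 0 AND 1 = 0
w3 = E OR w2 = 1 OR 0 = 1
w4 = NOT w3 = NOT 1 = 0
w5 = NOT w4 = NOT 0 = 1
w6 = G OR C = 0 OR 0 = 0
w7 = w6 OR A = 0 OR 0 = 0
w8 = F OR w7 = 0 OR 0 = 0
w9 = w8 AND w5 = 0 AND 1 = 0
So w8 = 0 and w9 = 0.

A=0, B=0, C=0, D=0, E=1, F=0, G=0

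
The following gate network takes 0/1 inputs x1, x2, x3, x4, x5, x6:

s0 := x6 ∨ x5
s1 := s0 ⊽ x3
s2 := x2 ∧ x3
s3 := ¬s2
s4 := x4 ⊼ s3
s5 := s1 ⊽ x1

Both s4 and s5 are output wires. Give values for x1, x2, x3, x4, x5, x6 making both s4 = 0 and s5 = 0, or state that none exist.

x1=1, x2=0, x3=1, x4=1, x5=0, x6=1

Check with x1=1, x2=0, x3=1, x4=1, x5=0, x6=1:
s0 = x6 ∨ x5 = 1 ∨ 0 = 1
s1 = s0 ⊽ x3 = 1 ⊽ 1 = 0
s2 = x2 ∧ x3 = 0 ∧ 1 = 0
s3 = ¬s2 = ¬0 = 1
s4 = x4 ⊼ s3 = 1 ⊼ 1 = 0
s5 = s1 ⊽ x1 = 0 ⊽ 1 = 0
So s4 = 0 and s5 = 0.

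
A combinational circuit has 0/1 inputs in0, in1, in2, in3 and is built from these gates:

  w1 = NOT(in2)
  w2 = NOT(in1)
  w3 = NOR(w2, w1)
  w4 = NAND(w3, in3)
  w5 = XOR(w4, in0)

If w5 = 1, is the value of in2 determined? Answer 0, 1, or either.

Both values of in2 occur among assignments with w5 = 1:
  in2=0: in0=0, in1=0, in2=0, in3=0
  in2=1: in0=0, in1=0, in2=1, in3=0

either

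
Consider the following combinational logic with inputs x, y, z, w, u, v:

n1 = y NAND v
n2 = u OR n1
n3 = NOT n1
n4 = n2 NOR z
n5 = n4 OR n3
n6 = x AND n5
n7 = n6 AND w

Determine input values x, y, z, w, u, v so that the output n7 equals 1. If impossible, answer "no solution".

n7 = n6 AND w must be 1, so both n6 = 1 and w = 1.
n6 = x AND n5 must be 1, so both x = 1 and n5 = 1.
n5 = n4 OR n3 must be 1, so at least one of n4, n3 is 1.
Check with x=1 y=1 z=0 w=1 u=1 v=1:
n1 = y NAND v = 1 NAND 1 = 0
n2 = u OR n1 = 1 OR 0 = 1
n3 = NOT n1 = NOT 0 = 1
n4 = n2 NOR z = 1 NOR 0 = 0
n5 = n4 OR n3 = 0 OR 1 = 1
n6 = x AND n5 = 1 AND 1 = 1
n7 = n6 AND w = 1 AND 1 = 1
So n7 = 1 as required.

x=1 y=1 z=0 w=1 u=1 v=1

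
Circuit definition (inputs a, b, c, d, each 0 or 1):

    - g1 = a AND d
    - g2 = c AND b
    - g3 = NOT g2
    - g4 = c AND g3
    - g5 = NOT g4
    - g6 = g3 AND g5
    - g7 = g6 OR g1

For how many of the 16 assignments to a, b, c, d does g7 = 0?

g7 = g6 OR g1 must be 0, so both g6 = 0 and g1 = 0.
Enumerating the 16 input combinations, 6 give g7 = 0 and 10 give g7 = 1.

6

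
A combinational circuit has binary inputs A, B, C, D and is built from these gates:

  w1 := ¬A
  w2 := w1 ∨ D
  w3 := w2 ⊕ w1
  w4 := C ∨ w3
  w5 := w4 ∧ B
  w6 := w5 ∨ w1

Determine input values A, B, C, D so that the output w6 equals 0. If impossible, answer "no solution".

A=1 B=0 C=0 D=1

w6 = w5 ∨ w1 must be 0, so both w5 = 0 and w1 = 0.
w5 = w4 ∧ B must be 0, so at least one of w4, B is 0.
Check with A=1 B=0 C=0 D=1:
w1 = ¬A = ¬1 = 0
w2 = w1 ∨ D = 0 ∨ 1 = 1
w3 = w2 ⊕ w1 = 1 ⊕ 0 = 1
w4 = C ∨ w3 = 0 ∨ 1 = 1
w5 = w4 ∧ B = 1 ∧ 0 = 0
w6 = w5 ∨ w1 = 0 ∨ 0 = 0
So w6 = 0 as required.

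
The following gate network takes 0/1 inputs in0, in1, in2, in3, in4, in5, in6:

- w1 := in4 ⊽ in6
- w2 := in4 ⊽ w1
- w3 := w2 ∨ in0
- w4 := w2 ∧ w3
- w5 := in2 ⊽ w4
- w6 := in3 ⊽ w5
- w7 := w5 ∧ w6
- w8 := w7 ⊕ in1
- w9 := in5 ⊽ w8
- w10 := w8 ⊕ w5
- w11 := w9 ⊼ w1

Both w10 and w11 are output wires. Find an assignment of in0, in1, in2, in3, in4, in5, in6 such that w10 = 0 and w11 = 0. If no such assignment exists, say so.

in0=1 in1=0 in2=1 in3=1 in4=0 in5=0 in6=0

Check with in0=1 in1=0 in2=1 in3=1 in4=0 in5=0 in6=0:
w1 = in4 ⊽ in6 = 0 ⊽ 0 = 1
w2 = in4 ⊽ w1 = 0 ⊽ 1 = 0
w3 = w2 ∨ in0 = 0 ∨ 1 = 1
w4 = w2 ∧ w3 = 0 ∧ 1 = 0
w5 = in2 ⊽ w4 = 1 ⊽ 0 = 0
w6 = in3 ⊽ w5 = 1 ⊽ 0 = 0
w7 = w5 ∧ w6 = 0 ∧ 0 = 0
w8 = w7 ⊕ in1 = 0 ⊕ 0 = 0
w9 = in5 ⊽ w8 = 0 ⊽ 0 = 1
w10 = w8 ⊕ w5 = 0 ⊕ 0 = 0
w11 = w9 ⊼ w1 = 1 ⊼ 1 = 0
So w10 = 0 and w11 = 0.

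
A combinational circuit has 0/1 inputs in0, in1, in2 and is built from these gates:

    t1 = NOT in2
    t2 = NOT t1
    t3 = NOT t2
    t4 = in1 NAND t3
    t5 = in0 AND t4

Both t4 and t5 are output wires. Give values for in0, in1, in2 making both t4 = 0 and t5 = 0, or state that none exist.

in0=0, in1=1, in2=0

Check with in0=0, in1=1, in2=0:
t1 = NOT in2 = NOT 0 = 1
t2 = NOT t1 = NOT 1 = 0
t3 = NOT t2 = NOT 0 = 1
t4 = in1 NAND t3 = 1 NAND 1 = 0
t5 = in0 AND t4 = 0 AND 0 = 0
So t4 = 0 and t5 = 0.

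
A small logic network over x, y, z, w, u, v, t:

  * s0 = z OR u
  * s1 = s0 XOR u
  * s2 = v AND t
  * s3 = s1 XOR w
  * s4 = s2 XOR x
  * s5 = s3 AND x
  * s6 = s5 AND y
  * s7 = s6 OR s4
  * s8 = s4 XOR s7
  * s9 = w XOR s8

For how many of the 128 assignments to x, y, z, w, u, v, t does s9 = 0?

s9 = w XOR s8 must be 0, so w and s8 are equal.
Enumerating the 128 input combinations, 66 give s9 = 0 and 62 give s9 = 1.

66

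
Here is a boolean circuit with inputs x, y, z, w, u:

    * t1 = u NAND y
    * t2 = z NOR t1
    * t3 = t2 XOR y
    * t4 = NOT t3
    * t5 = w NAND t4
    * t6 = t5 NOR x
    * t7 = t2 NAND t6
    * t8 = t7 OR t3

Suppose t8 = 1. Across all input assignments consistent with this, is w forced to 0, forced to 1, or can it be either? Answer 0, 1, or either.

either

Both values of w occur among assignments with t8 = 1:
  w=0: x=0, y=0, z=0, w=0, u=0
  w=1: x=0, y=0, z=0, w=1, u=0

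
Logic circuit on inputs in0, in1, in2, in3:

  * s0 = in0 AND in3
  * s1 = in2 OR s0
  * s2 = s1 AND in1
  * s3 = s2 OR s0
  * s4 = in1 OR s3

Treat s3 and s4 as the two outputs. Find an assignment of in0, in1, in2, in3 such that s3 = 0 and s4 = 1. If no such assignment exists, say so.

Check with in0=0 in1=1 in2=0 in3=0:
s0 = in0 AND in3 = 0 AND 0 = 0
s1 = in2 OR s0 = 0 OR 0 = 0
s2 = s1 AND in1 = 0 AND 1 = 0
s3 = s2 OR s0 = 0 OR 0 = 0
s4 = in1 OR s3 = 1 OR 0 = 1
So s3 = 0 and s4 = 1.

in0=0 in1=1 in2=0 in3=0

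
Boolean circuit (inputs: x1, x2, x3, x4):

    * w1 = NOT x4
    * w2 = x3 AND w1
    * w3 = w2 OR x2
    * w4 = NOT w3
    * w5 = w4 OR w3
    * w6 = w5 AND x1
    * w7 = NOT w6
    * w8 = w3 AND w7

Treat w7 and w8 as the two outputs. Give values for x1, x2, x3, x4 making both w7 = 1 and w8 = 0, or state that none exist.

Check with x1=0, x2=0, x3=0, x4=1:
w1 = NOT x4 = NOT 1 = 0
w2 = x3 AND w1 = 0 AND 0 = 0
w3 = w2 OR x2 = 0 OR 0 = 0
w4 = NOT w3 = NOT 0 = 1
w5 = w4 OR w3 = 1 OR 0 = 1
w6 = w5 AND x1 = 1 AND 0 = 0
w7 = NOT w6 = NOT 0 = 1
w8 = w3 AND w7 = 0 AND 1 = 0
So w7 = 1 and w8 = 0.

x1=0, x2=0, x3=0, x4=1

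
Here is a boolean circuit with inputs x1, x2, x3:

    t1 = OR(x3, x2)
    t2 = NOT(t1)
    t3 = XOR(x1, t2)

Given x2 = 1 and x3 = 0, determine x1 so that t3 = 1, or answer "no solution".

x1=1

Check with x2 = 1 and x3 = 0 and x1=1:
t1 = OR(x3, x2) = OR(0, 1) = 1
t2 = NOT(t1) = NOT 1 = 0
t3 = XOR(x1, t2) = XOR(1, 0) = 1
So t3 = 1.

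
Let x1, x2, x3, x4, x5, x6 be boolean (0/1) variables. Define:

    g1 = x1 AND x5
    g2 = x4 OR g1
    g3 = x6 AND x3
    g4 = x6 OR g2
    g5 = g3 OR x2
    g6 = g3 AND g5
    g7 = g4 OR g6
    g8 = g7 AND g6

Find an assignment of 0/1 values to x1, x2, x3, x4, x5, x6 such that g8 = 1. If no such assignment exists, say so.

x1=0 x2=1 x3=1 x4=0 x5=1 x6=1

g8 = g7 AND g6 must be 1, so both g7 = 1 and g6 = 1.
g7 = g4 OR g6 must be 1, so at least one of g4, g6 is 1.
Check with x1=0 x2=1 x3=1 x4=0 x5=1 x6=1:
g1 = x1 AND x5 = 0 AND 1 = 0
g2 = x4 OR g1 = 0 OR 0 = 0
g3 = x6 AND x3 = 1 AND 1 = 1
g4 = x6 OR g2 = 1 OR 0 = 1
g5 = g3 OR x2 = 1 OR 1 = 1
g6 = g3 AND g5 = 1 AND 1 = 1
g7 = g4 OR g6 = 1 OR 1 = 1
g8 = g7 AND g6 = 1 AND 1 = 1
So g8 = 1 as required.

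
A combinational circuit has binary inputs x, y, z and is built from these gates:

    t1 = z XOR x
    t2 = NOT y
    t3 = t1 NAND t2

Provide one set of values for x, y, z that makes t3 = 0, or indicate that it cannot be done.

x=0 y=0 z=1

t3 = t1 NAND t2 must be 0, so both t1 = 1 and t2 = 1.
Check with x=0 y=0 z=1:
t1 = z XOR x = 1 XOR 0 = 1
t2 = NOT y = NOT 0 = 1
t3 = t1 NAND t2 = 1 NAND 1 = 0
So t3 = 0 as required.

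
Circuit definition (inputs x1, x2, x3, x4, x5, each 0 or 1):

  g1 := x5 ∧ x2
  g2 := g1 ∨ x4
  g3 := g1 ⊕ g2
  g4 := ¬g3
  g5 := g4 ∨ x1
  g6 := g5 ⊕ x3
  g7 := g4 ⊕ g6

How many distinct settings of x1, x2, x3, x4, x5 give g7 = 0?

g7 = g4 ⊕ g6 must be 0, so g4 and g6 are equal.
Enumerating the 32 input combinations, 16 give g7 = 0 and 16 give g7 = 1.

16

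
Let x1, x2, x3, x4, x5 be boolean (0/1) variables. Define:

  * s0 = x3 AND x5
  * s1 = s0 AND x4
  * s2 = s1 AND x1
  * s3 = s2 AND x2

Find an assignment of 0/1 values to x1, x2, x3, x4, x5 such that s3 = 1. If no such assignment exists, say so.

s3 = s2 AND x2 must be 1, so both s2 = 1 and x2 = 1.
s2 = s1 AND x1 must be 1, so both s1 = 1 and x1 = 1.
Check with x1=1, x2=1, x3=1, x4=1, x5=1:
s0 = x3 AND x5 = 1 AND 1 = 1
s1 = s0 AND x4 = 1 AND 1 = 1
s2 = s1 AND x1 = 1 AND 1 = 1
s3 = s2 AND x2 = 1 AND 1 = 1
So s3 = 1 as required.

x1=1, x2=1, x3=1, x4=1, x5=1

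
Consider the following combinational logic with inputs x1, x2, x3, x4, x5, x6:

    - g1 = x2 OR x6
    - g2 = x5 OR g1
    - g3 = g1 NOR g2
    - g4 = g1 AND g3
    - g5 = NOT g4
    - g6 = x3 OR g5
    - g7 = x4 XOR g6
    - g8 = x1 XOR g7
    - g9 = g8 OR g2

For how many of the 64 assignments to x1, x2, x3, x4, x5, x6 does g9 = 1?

60

g9 = g8 OR g2 must be 1, so at least one of g8, g2 is 1.
Enumerating the 64 input combinations, 60 give g9 = 1 and 4 give g9 = 0.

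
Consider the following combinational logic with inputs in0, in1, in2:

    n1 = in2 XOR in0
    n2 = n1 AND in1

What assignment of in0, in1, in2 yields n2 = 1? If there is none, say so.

in0=0 in1=1 in2=1

n2 = n1 AND in1 must be 1, so both n1 = 1 and in1 = 1.
n1 = in2 XOR in0 must be 1, so in2 and in0 differ.
Check with in0=0 in1=1 in2=1:
n1 = in2 XOR in0 = 1 XOR 0 = 1
n2 = n1 AND in1 = 1 AND 1 = 1
So n2 = 1 as required.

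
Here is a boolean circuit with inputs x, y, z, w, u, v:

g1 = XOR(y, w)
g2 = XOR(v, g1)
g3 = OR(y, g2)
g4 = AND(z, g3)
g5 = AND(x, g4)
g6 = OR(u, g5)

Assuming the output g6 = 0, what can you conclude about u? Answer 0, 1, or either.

g6 = OR(u, g5) must be 0, so both u = 0 and g5 = 0.
g5 = AND(x, g4) must be 0, so at least one of x, g4 is 0.
Every assignment with g6 = 0 has u = 0; there are 26 such assignment(s).

0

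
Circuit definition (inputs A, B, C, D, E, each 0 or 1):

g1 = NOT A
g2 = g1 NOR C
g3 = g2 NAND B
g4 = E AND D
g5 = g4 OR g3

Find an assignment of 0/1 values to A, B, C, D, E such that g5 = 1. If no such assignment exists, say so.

A=1, B=1, C=0, D=1, E=1

Check with A=1, B=1, C=0, D=1, E=1:
g1 = NOT A = NOT 1 = 0
g2 = g1 NOR C = 0 NOR 0 = 1
g3 = g2 NAND B = 1 NAND 1 = 0
g4 = E AND D = 1 AND 1 = 1
g5 = g4 OR g3 = 1 OR 0 = 1
So g5 = 1 as required.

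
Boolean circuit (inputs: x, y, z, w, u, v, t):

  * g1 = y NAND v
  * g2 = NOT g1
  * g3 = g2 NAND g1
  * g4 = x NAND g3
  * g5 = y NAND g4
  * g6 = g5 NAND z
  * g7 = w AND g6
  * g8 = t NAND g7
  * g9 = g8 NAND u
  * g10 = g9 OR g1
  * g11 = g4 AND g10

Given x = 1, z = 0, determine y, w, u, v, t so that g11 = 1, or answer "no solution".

With x = 1, z = 0 fixed, none of the 32 settings of y, w, u, v, t give g11 = 1.
For example, with y=1, w=1, u=0, v=0, t=0:
g1 = y NAND v = 1 NAND 0 = 1
g2 = NOT g1 = NOT 1 = 0
g3 = g2 NAND g1 = 0 NAND 1 = 1
g4 = x NAND g3 = 1 NAND 1 = 0
g5 = y NAND g4 = 1 NAND 0 = 1
g6 = g5 NAND z = 1 NAND 0 = 1
g7 = w AND g6 = 1 AND 1 = 1
g8 = t NAND g7 = 0 NAND 1 = 1
g9 = g8 NAND u = 1 NAND 0 = 1
g10 = g9 OR g1 = 1 OR 1 = 1
g11 = g4 AND g10 = 0 AND 1 = 0
giving g11 = 0 ≠ 1.

no solution exists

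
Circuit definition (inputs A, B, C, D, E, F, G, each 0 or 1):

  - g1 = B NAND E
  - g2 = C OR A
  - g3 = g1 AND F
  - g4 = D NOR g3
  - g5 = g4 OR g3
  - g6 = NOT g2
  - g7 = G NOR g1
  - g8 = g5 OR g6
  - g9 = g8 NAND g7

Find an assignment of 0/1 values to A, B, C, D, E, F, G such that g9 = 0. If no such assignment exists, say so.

A=1, B=1, C=0, D=0, E=1, F=0, G=0

g9 = g8 NAND g7 must be 0, so both g8 = 1 and g7 = 1.
g8 = g5 OR g6 must be 1, so at least one of g5, g6 is 1.
Check with A=1, B=1, C=0, D=0, E=1, F=0, G=0:
g1 = B NAND E = 1 NAND 1 = 0
g2 = C OR A = 0 OR 1 = 1
g3 = g1 AND F = 0 AND 0 = 0
g4 = D NOR g3 = 0 NOR 0 = 1
g5 = g4 OR g3 = 1 OR 0 = 1
g6 = NOT g2 = NOT 1 = 0
g7 = G NOR g1 = 0 NOR 0 = 1
g8 = g5 OR g6 = 1 OR 0 = 1
g9 = g8 NAND g7 = 1 NAND 1 = 0
So g9 = 0 as required.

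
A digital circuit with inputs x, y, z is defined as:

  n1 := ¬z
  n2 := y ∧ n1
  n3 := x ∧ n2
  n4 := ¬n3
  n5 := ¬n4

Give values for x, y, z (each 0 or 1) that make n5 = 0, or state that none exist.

Check with x=1 y=0 z=1:
n1 = ¬z = ¬1 = 0
n2 = y ∧ n1 = 0 ∧ 0 = 0
n3 = x ∧ n2 = 1 ∧ 0 = 0
n4 = ¬n3 = ¬0 = 1
n5 = ¬n4 = ¬1 = 0
So n5 = 0 as required.

x=1 y=0 z=1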